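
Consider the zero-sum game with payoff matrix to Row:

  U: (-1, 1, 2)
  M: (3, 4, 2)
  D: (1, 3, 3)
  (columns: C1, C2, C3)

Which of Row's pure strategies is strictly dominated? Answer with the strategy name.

U

D gives a strictly higher payoff than U against every column: 1 > -1, 3 > 1, 3 > 2.
So U is strictly dominated and Row never plays it.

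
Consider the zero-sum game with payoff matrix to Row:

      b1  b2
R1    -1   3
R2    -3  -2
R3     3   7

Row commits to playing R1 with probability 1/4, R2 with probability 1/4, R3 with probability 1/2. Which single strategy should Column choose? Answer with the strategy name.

b1

If Column plays b1, Row's expected payoff is (1/4)·(-1) + (1/4)·(-3) + (1/2)·3 = 1/2.
If Column plays b2, Row's expected payoff is (1/4)·3 + (1/4)·(-2) + (1/2)·7 = 15/4.
Column minimizes Row's payoff; the smallest is 1/2, so the best response is b1.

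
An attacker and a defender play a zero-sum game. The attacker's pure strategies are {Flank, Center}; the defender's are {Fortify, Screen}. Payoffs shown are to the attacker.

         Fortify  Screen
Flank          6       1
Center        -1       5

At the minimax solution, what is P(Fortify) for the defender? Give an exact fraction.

Row minima: Flank → 1, Center → -1; maximin = 1.
Column maxima: Fortify → 6, Screen → 5; minimax = 5.
1 ≠ 5, so there is no saddle point; optimal play is mixed.
Let the attacker play Flank with probability p. Expected payoff against Fortify: 6p + (-1)(1−p) = 7p − 1; against Screen: 1p + 5(1−p) = −4p + 5.
Setting these equal: 7p − 1 = −4p + 5 ⇒ 11p = 6 ⇒ p = 6/11, and the value is (7)·(6/11) − 1 = 31/11.
For the defender: with q = P(Fortify), equating Flank's and Center's payoffs gives 5q + 1 = −6q + 5 ⇒ q = 4/11.

4/11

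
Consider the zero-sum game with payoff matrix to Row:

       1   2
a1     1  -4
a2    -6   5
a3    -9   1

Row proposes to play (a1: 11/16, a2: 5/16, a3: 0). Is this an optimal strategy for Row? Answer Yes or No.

Against 1 this mix gives (11/16)·1 + (5/16)·(-6) = -19/16.
Against 2 this mix gives (11/16)·(-4) + (5/16)·5 = -19/16.
All of Column's active replies (1, 2) yield -19/16, and no column does worse for Row. The mix makes Column indifferent and guarantees -19/16, so it is optimal.

Yes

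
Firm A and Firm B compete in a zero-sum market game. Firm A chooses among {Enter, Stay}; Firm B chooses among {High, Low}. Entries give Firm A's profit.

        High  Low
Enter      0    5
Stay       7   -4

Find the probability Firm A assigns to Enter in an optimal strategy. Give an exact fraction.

Row minima: Enter → 0, Stay → -4; maximin = 0.
Column maxima: High → 7, Low → 5; minimax = 5.
0 ≠ 5, so there is no saddle point; optimal play is mixed.
Let Firm A play Enter with probability p. Expected payoff against High: 0p + 7(1−p) = −7p + 7; against Low: 5p + (-4)(1−p) = 9p − 4.
Setting these equal: −7p + 7 = 9p − 4 ⇒ −16p = -11 ⇒ p = 11/16, and the value is (-7)·(11/16) + 7 = 35/16.
For Firm B: with q = P(High), equating Enter's and Stay's payoffs gives −5q + 5 = 11q − 4 ⇒ q = 9/16.

11/16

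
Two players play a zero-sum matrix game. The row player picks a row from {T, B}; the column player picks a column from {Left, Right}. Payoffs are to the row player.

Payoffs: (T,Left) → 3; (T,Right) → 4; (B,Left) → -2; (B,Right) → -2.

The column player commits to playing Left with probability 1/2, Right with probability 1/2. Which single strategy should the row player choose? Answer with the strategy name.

Expected payoff of T: (1/2)·3 + (1/2)·4 = 7/2.
Expected payoff of B: (1/2)·(-2) + (1/2)·(-2) = -2.
The largest is 7/2, so the row player's best response is T.

T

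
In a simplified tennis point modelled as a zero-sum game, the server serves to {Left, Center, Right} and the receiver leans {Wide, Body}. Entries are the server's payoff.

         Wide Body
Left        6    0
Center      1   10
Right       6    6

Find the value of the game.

Row minima: Left → 0, Center → 1, Right → 6; maximin = 6.
Column maxima: Wide → 6, Body → 10; minimax = 6.
Since maximin = minimax = 6, there is a saddle point and the value is 6.

6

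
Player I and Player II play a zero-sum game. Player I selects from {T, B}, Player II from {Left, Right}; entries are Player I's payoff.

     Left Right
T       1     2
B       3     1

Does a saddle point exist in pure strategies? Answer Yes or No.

No

Row minima: T → 1, B → 1; maximin = 1.
Column maxima: Left → 3, Right → 2; minimax = 2.
1 ≠ 2, so no pure-strategy equilibrium exists.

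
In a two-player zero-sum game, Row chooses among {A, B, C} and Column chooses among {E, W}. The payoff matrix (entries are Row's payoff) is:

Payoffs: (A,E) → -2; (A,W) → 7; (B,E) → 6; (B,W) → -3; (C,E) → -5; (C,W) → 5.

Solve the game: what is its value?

Row minima: A → -2, B → -3, C → -5; maximin = -2.
Column maxima: E → 6, W → 7; minimax = 6.
-2 ≠ 6, so there is no saddle point; optimal play is mixed.
C is strictly dominated by A, so Row never plays it.
On the remaining 2×2 (A, B vs E, W):
Let Row play A with probability p. Expected payoff against E: (-2)p + 6(1−p) = −8p + 6; against W: 7p + (-3)(1−p) = 10p − 3.
Setting these equal: −8p + 6 = 10p − 3 ⇒ −18p = -9 ⇒ p = 1/2, and the value is (-8)·(1/2) + 6 = 2.
For Column: with q = P(E), equating A's and B's payoffs gives −9q + 7 = 9q − 3 ⇒ q = 5/9.

2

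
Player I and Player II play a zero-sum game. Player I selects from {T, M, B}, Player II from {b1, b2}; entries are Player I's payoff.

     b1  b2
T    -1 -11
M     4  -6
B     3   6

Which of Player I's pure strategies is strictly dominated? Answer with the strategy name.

T

M gives a strictly higher payoff than T against every column: 4 > -1, -6 > -11.
So T is strictly dominated and Player I never plays it.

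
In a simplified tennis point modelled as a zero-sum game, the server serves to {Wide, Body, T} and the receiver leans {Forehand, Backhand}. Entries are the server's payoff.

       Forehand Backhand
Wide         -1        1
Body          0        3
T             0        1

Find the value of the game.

Row minima: Wide → -1, Body → 0, T → 0; maximin = 0.
Column maxima: Forehand → 0, Backhand → 3; minimax = 0.
Since maximin = minimax = 0, there is a saddle point and the value is 0.

0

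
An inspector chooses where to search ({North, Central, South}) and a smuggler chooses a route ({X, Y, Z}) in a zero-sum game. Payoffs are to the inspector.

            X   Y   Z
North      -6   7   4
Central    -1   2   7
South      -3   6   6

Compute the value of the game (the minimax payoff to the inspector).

Row minima: North → -6, Central → -1, South → -3; maximin = -1.
Column maxima: X → -1, Y → 7, Z → 7; minimax = -1.
Since maximin = minimax = -1, there is a saddle point and the value is -1.

-1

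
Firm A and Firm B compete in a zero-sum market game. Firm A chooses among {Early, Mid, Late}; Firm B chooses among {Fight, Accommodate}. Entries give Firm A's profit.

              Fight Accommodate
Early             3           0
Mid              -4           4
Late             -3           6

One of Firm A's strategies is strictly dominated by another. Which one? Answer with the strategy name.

Mid

Late gives a strictly higher payoff than Mid against every column: -3 > -4, 6 > 4.
So Mid is strictly dominated and Firm A never plays it.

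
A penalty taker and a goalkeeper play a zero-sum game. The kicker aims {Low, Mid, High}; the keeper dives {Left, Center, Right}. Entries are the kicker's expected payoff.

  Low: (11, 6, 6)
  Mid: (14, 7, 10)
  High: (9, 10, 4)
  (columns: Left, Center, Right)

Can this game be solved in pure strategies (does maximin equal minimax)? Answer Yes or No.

Row minima: Low → 6, Mid → 7, High → 4; maximin = 7.
Column maxima: Left → 14, Center → 10, Right → 10; minimax = 10.
7 ≠ 10, so no pure-strategy equilibrium exists.

No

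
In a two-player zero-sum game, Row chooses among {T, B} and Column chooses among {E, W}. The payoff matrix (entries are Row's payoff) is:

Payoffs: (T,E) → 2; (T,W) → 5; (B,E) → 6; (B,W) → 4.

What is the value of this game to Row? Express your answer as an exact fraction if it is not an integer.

22/5

Row minima: T → 2, B → 4; maximin = 4.
Column maxima: E → 6, W → 5; minimax = 5.
4 ≠ 5, so there is no saddle point; optimal play is mixed.
Let Row play T with probability p. Expected payoff against E: 2p + 6(1−p) = −4p + 6; against W: 5p + 4(1−p) = p + 4.
Setting these equal: −4p + 6 = p + 4 ⇒ −5p = -2 ⇒ p = 2/5, and the value is (-4)·(2/5) + 6 = 22/5.
For Column: with q = P(E), equating T's and B's payoffs gives −3q + 5 = 2q + 4 ⇒ q = 1/5.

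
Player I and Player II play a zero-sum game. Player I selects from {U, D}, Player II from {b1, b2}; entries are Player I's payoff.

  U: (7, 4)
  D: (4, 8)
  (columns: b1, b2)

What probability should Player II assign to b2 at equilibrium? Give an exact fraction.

Row minima: U → 4, D → 4; maximin = 4.
Column maxima: b1 → 7, b2 → 8; minimax = 7.
4 ≠ 7, so there is no saddle point; optimal play is mixed.
Let Player I play U with probability p. Expected payoff against b1: 7p + 4(1−p) = 3p + 4; against b2: 4p + 8(1−p) = −4p + 8.
Setting these equal: 3p + 4 = −4p + 8 ⇒ 7p = 4 ⇒ p = 4/7, and the value is (3)·(4/7) + 4 = 40/7.
For Player II: with q = P(b1), equating U's and D's payoffs gives 3q + 4 = −4q + 8 ⇒ q = 4/7.

3/7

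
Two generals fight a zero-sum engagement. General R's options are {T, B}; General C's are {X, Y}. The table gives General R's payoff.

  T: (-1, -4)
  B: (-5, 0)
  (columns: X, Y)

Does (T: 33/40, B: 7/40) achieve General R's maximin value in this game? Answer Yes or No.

No

Against X this mix gives (33/40)·(-1) + (7/40)·(-5) = -17/10.
Against Y this mix gives (33/40)·(-4) + (7/40)·0 = -33/10.
General C will play Y, holding General R to -33/10. Shifting weight toward the row that does better against Y would raise this floor (the equalizing mix achieves -5/2 against both Y and X), so the proposed strategy is not optimal.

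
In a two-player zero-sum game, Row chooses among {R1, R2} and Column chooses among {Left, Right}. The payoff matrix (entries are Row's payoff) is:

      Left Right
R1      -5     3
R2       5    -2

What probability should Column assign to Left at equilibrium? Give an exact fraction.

Row minima: R1 → -5, R2 → -2; maximin = -2.
Column maxima: Left → 5, Right → 3; minimax = 3.
-2 ≠ 3, so there is no saddle point; optimal play is mixed.
Let Row play R1 with probability p. Expected payoff against Left: (-5)p + 5(1−p) = −10p + 5; against Right: 3p + (-2)(1−p) = 5p − 2.
Setting these equal: −10p + 5 = 5p − 2 ⇒ −15p = -7 ⇒ p = 7/15, and the value is (-10)·(7/15) + 5 = 1/3.
For Column: with q = P(Left), equating R1's and R2's payoffs gives −8q + 3 = 7q − 2 ⇒ q = 1/3.

1/3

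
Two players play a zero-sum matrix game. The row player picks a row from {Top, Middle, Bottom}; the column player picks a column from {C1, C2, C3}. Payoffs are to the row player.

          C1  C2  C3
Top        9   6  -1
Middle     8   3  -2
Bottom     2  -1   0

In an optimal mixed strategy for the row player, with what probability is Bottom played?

Row minima: Top → -1, Middle → -2, Bottom → -1; maximin = -1.
Column maxima: C1 → 9, C2 → 6, C3 → 0; minimax = 0.
-1 ≠ 0, so there is no saddle point; optimal play is mixed.
Middle is strictly dominated by Top, so the row player never plays it.
C1 is strictly dominated by C2 (it gives the row player strictly more in every row), so the column player never plays it.
On the remaining 2×2 (Top, Bottom vs C2, C3):
Let the row player play Top with probability p. Expected payoff against C2: 6p + (-1)(1−p) = 7p − 1; against C3: (-1)p + 0(1−p) = −p.
Setting these equal: 7p − 1 = −p ⇒ 8p = 1 ⇒ p = 1/8, and the value is (7)·(1/8) − 1 = -1/8.
For the column player: with q = P(C2), equating Top's and Bottom's payoffs gives 7q − 1 = −q ⇒ q = 1/8.

7/8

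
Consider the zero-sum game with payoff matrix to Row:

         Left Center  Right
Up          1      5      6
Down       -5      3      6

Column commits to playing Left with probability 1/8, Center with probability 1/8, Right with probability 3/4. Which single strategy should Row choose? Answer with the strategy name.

Expected payoff of Up: (1/8)·1 + (1/8)·5 + (3/4)·6 = 21/4.
Expected payoff of Down: (1/8)·(-5) + (1/8)·3 + (3/4)·6 = 17/4.
The largest is 21/4, so Row's best response is Up.

Up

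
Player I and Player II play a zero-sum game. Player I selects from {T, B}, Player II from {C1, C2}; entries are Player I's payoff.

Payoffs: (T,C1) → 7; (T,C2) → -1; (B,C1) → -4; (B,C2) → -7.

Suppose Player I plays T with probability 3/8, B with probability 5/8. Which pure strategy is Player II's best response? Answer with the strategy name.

If Player II plays C1, Player I's expected payoff is (3/8)·7 + (5/8)·(-4) = 1/8.
If Player II plays C2, Player I's expected payoff is (3/8)·(-1) + (5/8)·(-7) = -19/4.
Player II minimizes Player I's payoff; the smallest is -19/4, so the best response is C2.

C2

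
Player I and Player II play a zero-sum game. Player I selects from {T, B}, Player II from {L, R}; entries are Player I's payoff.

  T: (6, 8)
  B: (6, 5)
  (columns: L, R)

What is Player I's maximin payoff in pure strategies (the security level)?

6

Row minima: T → 6, B → 5.
The best of these is 6.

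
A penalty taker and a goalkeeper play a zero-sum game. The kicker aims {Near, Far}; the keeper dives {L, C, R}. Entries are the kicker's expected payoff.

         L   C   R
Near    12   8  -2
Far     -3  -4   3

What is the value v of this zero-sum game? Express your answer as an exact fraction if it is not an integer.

16/17

Row minima: Near → -2, Far → -4; maximin = -2.
Column maxima: L → 12, C → 8, R → 3; minimax = 3.
-2 ≠ 3, so there is no saddle point; optimal play is mixed.
L is strictly dominated by C (it gives the kicker strictly more in every row), so the keeper never plays it.
On the remaining 2×2 (Near, Far vs C, R):
Let the kicker play Near with probability p. Expected payoff against C: 8p + (-4)(1−p) = 12p − 4; against R: (-2)p + 3(1−p) = −5p + 3.
Setting these equal: 12p − 4 = −5p + 3 ⇒ 17p = 7 ⇒ p = 7/17, and the value is (12)·(7/17) − 4 = 16/17.
For the keeper: with q = P(C), equating Near's and Far's payoffs gives 10q − 2 = −7q + 3 ⇒ q = 5/17.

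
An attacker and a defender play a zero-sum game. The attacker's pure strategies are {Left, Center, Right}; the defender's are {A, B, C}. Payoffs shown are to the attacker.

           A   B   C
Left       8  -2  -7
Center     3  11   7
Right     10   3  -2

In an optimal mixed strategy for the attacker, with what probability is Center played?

3/4

Row minima: Left → -7, Center → 3, Right → -2; maximin = 3.
Column maxima: A → 10, B → 11, C → 7; minimax = 7.
3 ≠ 7, so there is no saddle point; optimal play is mixed.
Left is strictly dominated by Right, so the attacker never plays it.
B is strictly dominated by C (it gives the attacker strictly more in every row), so the defender never plays it.
On the remaining 2×2 (Center, Right vs A, C):
Let the attacker play Center with probability p. Expected payoff against A: 3p + 10(1−p) = −7p + 10; against C: 7p + (-2)(1−p) = 9p − 2.
Setting these equal: −7p + 10 = 9p − 2 ⇒ −16p = -12 ⇒ p = 3/4, and the value is (-7)·(3/4) + 10 = 19/4.
For the defender: with q = P(A), equating Center's and Right's payoffs gives −4q + 7 = 12q − 2 ⇒ q = 9/16.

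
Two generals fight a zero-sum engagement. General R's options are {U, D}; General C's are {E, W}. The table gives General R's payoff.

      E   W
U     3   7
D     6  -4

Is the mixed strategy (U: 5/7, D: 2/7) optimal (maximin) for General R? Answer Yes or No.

Yes

Against E this mix gives (5/7)·3 + (2/7)·6 = 27/7.
Against W this mix gives (5/7)·7 + (2/7)·(-4) = 27/7.
All of General C's active replies (E, W) yield 27/7, and no column does worse for General R. The mix makes General C indifferent and guarantees 27/7, so it is optimal.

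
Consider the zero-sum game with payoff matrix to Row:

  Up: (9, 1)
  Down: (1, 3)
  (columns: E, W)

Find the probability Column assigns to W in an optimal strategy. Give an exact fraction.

4/5

Row minima: Up → 1, Down → 1; maximin = 1.
Column maxima: E → 9, W → 3; minimax = 3.
1 ≠ 3, so there is no saddle point; optimal play is mixed.
Let Row play Up with probability p. Expected payoff against E: 9p + 1(1−p) = 8p + 1; against W: 1p + 3(1−p) = −2p + 3.
Setting these equal: 8p + 1 = −2p + 3 ⇒ 10p = 2 ⇒ p = 1/5, and the value is (8)·(1/5) + 1 = 13/5.
For Column: with q = P(E), equating Up's and Down's payoffs gives 8q + 1 = −2q + 3 ⇒ q = 1/5.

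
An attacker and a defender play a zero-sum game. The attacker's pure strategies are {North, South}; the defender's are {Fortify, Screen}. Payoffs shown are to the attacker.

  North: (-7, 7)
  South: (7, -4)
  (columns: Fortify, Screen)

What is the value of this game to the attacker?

Row minima: North → -7, South → -4; maximin = -4.
Column maxima: Fortify → 7, Screen → 7; minimax = 7.
-4 ≠ 7, so there is no saddle point; optimal play is mixed.
Let the attacker play North with probability p. Expected payoff against Fortify: (-7)p + 7(1−p) = −14p + 7; against Screen: 7p + (-4)(1−p) = 11p − 4.
Setting these equal: −14p + 7 = 11p − 4 ⇒ −25p = -11 ⇒ p = 11/25, and the value is (-14)·(11/25) + 7 = 21/25.
For the defender: with q = P(Fortify), equating North's and South's payoffs gives −14q + 7 = 11q − 4 ⇒ q = 11/25.

21/25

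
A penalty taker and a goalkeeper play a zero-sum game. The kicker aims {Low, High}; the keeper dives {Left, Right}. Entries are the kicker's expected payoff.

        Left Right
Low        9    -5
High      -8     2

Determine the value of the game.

-11/12

Row minima: Low → -5, High → -8; maximin = -5.
Column maxima: Left → 9, Right → 2; minimax = 2.
-5 ≠ 2, so there is no saddle point; optimal play is mixed.
Let the kicker play Low with probability p. Expected payoff against Left: 9p + (-8)(1−p) = 17p − 8; against Right: (-5)p + 2(1−p) = −7p + 2.
Setting these equal: 17p − 8 = −7p + 2 ⇒ 24p = 10 ⇒ p = 5/12, and the value is (17)·(5/12) − 8 = -11/12.
For the keeper: with q = P(Left), equating Low's and High's payoffs gives 14q − 5 = −10q + 2 ⇒ q = 7/24.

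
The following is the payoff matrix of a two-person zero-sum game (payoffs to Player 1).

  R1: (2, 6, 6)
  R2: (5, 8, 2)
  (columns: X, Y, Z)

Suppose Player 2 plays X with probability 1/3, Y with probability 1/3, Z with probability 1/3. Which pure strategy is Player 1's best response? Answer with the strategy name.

Expected payoff of R1: (1/3)·2 + (1/3)·6 + (1/3)·6 = 14/3.
Expected payoff of R2: (1/3)·5 + (1/3)·8 + (1/3)·2 = 5.
The largest is 5, so Player 1's best response is R2.

R2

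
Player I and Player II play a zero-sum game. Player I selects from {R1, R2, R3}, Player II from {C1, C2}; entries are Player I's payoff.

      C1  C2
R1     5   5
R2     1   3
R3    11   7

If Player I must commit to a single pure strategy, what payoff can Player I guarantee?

7

Row minima: R1 → 5, R2 → 1, R3 → 7.
The best of these is 7.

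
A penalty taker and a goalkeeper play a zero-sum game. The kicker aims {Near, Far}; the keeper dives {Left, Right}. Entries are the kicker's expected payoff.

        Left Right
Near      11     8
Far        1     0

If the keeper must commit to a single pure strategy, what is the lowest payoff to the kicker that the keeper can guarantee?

Column maxima: Left → 11, Right → 8.
The smallest of these is 8.

8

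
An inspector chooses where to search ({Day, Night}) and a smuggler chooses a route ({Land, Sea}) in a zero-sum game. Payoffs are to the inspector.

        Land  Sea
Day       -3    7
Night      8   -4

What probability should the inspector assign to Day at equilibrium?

6/11

Row minima: Day → -3, Night → -4; maximin = -3.
Column maxima: Land → 8, Sea → 7; minimax = 7.
-3 ≠ 7, so there is no saddle point; optimal play is mixed.
Let the inspector play Day with probability p. Expected payoff against Land: (-3)p + 8(1−p) = −11p + 8; against Sea: 7p + (-4)(1−p) = 11p − 4.
Setting these equal: −11p + 8 = 11p − 4 ⇒ −22p = -12 ⇒ p = 6/11, and the value is (-11)·(6/11) + 8 = 2.
For the smuggler: with q = P(Land), equating Day's and Night's payoffs gives −10q + 7 = 12q − 4 ⇒ q = 1/2.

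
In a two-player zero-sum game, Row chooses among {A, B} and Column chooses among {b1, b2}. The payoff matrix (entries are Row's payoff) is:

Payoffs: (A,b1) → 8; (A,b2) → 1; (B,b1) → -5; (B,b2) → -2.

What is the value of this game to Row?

1

Row minima: A → 1, B → -5; maximin = 1.
Column maxima: b1 → 8, b2 → 1; minimax = 1.
Since maximin = minimax = 1, there is a saddle point and the value is 1.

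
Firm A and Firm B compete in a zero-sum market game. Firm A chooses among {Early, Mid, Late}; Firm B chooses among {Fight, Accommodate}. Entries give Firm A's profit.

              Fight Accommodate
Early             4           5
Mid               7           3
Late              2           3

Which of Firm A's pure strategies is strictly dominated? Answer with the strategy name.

Early gives a strictly higher payoff than Late against every column: 4 > 2, 5 > 3.
So Late is strictly dominated and Firm A never plays it.

Late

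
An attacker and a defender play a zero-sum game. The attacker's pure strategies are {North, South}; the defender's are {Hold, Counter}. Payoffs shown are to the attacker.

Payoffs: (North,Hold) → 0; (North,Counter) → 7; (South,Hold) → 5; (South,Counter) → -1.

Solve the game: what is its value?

35/13

Row minima: North → 0, South → -1; maximin = 0.
Column maxima: Hold → 5, Counter → 7; minimax = 5.
0 ≠ 5, so there is no saddle point; optimal play is mixed.
Let the attacker play North with probability p. Expected payoff against Hold: 0p + 5(1−p) = −5p + 5; against Counter: 7p + (-1)(1−p) = 8p − 1.
Setting these equal: −5p + 5 = 8p − 1 ⇒ −13p = -6 ⇒ p = 6/13, and the value is (-5)·(6/13) + 5 = 35/13.
For the defender: with q = P(Hold), equating North's and South's payoffs gives −7q + 7 = 6q − 1 ⇒ q = 8/13.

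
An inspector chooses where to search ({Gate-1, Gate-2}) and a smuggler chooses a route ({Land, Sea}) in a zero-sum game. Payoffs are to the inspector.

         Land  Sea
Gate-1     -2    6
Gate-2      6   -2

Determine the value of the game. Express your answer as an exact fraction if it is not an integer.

2

Row minima: Gate-1 → -2, Gate-2 → -2; maximin = -2.
Column maxima: Land → 6, Sea → 6; minimax = 6.
-2 ≠ 6, so there is no saddle point; optimal play is mixed.
Let the inspector play Gate-1 with probability p. Expected payoff against Land: (-2)p + 6(1−p) = −8p + 6; against Sea: 6p + (-2)(1−p) = 8p − 2.
Setting these equal: −8p + 6 = 8p − 2 ⇒ −16p = -8 ⇒ p = 1/2, and the value is (-8)·(1/2) + 6 = 2.
For the smuggler: with q = P(Land), equating Gate-1's and Gate-2's payoffs gives −8q + 6 = 8q − 2 ⇒ q = 1/2.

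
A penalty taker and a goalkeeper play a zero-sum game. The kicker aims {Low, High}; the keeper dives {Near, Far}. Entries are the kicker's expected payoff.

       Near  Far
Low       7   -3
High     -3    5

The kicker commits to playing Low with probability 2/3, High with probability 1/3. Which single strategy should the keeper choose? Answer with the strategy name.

If the keeper plays Near, the kicker's expected payoff is (2/3)·7 + (1/3)·(-3) = 11/3.
If the keeper plays Far, the kicker's expected payoff is (2/3)·(-3) + (1/3)·5 = -1/3.
The keeper minimizes the kicker's payoff; the smallest is -1/3, so the best response is Far.

Far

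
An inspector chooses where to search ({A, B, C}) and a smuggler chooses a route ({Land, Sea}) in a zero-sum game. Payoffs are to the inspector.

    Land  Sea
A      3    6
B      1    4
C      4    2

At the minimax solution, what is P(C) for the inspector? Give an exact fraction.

3/5

Row minima: A → 3, B → 1, C → 2; maximin = 3.
Column maxima: Land → 4, Sea → 6; minimax = 4.
3 ≠ 4, so there is no saddle point; optimal play is mixed.
B is strictly dominated by A, so the inspector never plays it.
On the remaining 2×2 (A, C vs Land, Sea):
Let the inspector play A with probability p. Expected payoff against Land: 3p + 4(1−p) = −p + 4; against Sea: 6p + 2(1−p) = 4p + 2.
Setting these equal: −p + 4 = 4p + 2 ⇒ −5p = -2 ⇒ p = 2/5, and the value is (-1)·(2/5) + 4 = 18/5.
For the smuggler: with q = P(Land), equating A's and C's payoffs gives −3q + 6 = 2q + 2 ⇒ q = 4/5.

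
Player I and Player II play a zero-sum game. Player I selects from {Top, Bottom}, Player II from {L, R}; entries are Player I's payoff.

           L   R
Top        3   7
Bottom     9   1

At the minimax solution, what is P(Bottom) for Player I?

Row minima: Top → 3, Bottom → 1; maximin = 3.
Column maxima: L → 9, R → 7; minimax = 7.
3 ≠ 7, so there is no saddle point; optimal play is mixed.
Let Player I play Top with probability p. Expected payoff against L: 3p + 9(1−p) = −6p + 9; against R: 7p + 1(1−p) = 6p + 1.
Setting these equal: −6p + 9 = 6p + 1 ⇒ −12p = -8 ⇒ p = 2/3, and the value is (-6)·(2/3) + 9 = 5.
For Player II: with q = P(L), equating Top's and Bottom's payoffs gives −4q + 7 = 8q + 1 ⇒ q = 1/2.

1/3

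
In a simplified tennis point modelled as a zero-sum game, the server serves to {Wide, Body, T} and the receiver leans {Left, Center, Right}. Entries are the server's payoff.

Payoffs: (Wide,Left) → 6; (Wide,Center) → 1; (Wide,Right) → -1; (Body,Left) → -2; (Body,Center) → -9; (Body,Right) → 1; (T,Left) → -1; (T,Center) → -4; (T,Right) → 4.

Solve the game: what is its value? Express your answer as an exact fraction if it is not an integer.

0

Row minima: Wide → -1, Body → -9, T → -4; maximin = -1.
Column maxima: Left → 6, Center → 1, Right → 4; minimax = 1.
-1 ≠ 1, so there is no saddle point; optimal play is mixed.
Body is strictly dominated by T, so the server never plays it.
Left is strictly dominated by Center (it gives the server strictly more in every row), so the receiver never plays it.
On the remaining 2×2 (Wide, T vs Center, Right):
Let the server play Wide with probability p. Expected payoff against Center: 1p + (-4)(1−p) = 5p − 4; against Right: (-1)p + 4(1−p) = −5p + 4.
Setting these equal: 5p − 4 = −5p + 4 ⇒ 10p = 8 ⇒ p = 4/5, and the value is (5)·(4/5) − 4 = 0.
For the receiver: with q = P(Center), equating Wide's and T's payoffs gives 2q − 1 = −8q + 4 ⇒ q = 1/2.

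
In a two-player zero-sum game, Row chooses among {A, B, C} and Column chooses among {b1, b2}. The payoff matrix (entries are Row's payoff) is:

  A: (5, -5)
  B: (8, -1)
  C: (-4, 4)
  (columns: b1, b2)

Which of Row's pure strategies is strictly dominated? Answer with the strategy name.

B gives a strictly higher payoff than A against every column: 8 > 5, -1 > -5.
So A is strictly dominated and Row never plays it.

A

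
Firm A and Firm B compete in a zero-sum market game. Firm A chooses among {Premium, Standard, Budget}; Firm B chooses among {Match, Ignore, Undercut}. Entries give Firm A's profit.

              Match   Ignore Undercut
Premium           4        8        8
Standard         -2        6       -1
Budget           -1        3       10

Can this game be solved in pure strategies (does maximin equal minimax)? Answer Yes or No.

Yes

Row minima: Premium → 4, Standard → -2, Budget → -1; maximin = 4.
Column maxima: Match → 4, Ignore → 8, Undercut → 10; minimax = 4.
maximin = minimax = 4, so a saddle point exists.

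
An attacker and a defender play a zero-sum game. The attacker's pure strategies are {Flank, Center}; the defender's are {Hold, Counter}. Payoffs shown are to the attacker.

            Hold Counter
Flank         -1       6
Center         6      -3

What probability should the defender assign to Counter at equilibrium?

Row minima: Flank → -1, Center → -3; maximin = -1.
Column maxima: Hold → 6, Counter → 6; minimax = 6.
-1 ≠ 6, so there is no saddle point; optimal play is mixed.
Let the attacker play Flank with probability p. Expected payoff against Hold: (-1)p + 6(1−p) = −7p + 6; against Counter: 6p + (-3)(1−p) = 9p − 3.
Setting these equal: −7p + 6 = 9p − 3 ⇒ −16p = -9 ⇒ p = 9/16, and the value is (-7)·(9/16) + 6 = 33/16.
For the defender: with q = P(Hold), equating Flank's and Center's payoffs gives −7q + 6 = 9q − 3 ⇒ q = 9/16.

7/16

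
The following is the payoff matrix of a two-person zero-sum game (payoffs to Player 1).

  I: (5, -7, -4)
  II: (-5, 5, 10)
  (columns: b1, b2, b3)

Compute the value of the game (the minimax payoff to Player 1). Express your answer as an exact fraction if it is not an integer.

Row minima: I → -7, II → -5; maximin = -5.
Column maxima: b1 → 5, b2 → 5, b3 → 10; minimax = 5.
-5 ≠ 5, so there is no saddle point; optimal play is mixed.
b3 is strictly dominated by b2 (it gives Player 1 strictly more in every row), so Player 2 never plays it.
On the remaining 2×2 (I, II vs b1, b2):
Let Player 1 play I with probability p. Expected payoff against b1: 5p + (-5)(1−p) = 10p − 5; against b2: (-7)p + 5(1−p) = −12p + 5.
Setting these equal: 10p − 5 = −12p + 5 ⇒ 22p = 10 ⇒ p = 5/11, and the value is (10)·(5/11) − 5 = -5/11.
For Player 2: with q = P(b1), equating I's and II's payoffs gives 12q − 7 = −10q + 5 ⇒ q = 6/11.

-5/11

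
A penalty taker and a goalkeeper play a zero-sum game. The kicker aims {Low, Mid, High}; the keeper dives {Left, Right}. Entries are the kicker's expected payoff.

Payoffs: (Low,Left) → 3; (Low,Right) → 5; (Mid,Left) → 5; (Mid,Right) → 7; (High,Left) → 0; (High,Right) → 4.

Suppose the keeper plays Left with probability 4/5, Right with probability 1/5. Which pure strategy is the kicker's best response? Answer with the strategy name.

Expected payoff of Low: (4/5)·3 + (1/5)·5 = 17/5.
Expected payoff of Mid: (4/5)·5 + (1/5)·7 = 27/5.
Expected payoff of High: (4/5)·0 + (1/5)·4 = 4/5.
The largest is 27/5, so the kicker's best response is Mid.

Mid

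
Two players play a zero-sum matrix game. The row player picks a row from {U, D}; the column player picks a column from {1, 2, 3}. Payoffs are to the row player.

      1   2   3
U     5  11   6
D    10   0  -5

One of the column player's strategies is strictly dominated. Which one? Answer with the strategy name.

3 holds the row player's payoff strictly below 2 in every row: 6 < 11, -5 < 0.
So 2 is strictly dominated for the column player.

2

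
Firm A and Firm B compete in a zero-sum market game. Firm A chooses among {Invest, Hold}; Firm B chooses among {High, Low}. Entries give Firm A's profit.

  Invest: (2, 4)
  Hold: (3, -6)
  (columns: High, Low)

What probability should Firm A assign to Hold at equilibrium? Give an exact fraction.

2/11

Row minima: Invest → 2, Hold → -6; maximin = 2.
Column maxima: High → 3, Low → 4; minimax = 3.
2 ≠ 3, so there is no saddle point; optimal play is mixed.
Let Firm A play Invest with probability p. Expected payoff against High: 2p + 3(1−p) = −p + 3; against Low: 4p + (-6)(1−p) = 10p − 6.
Setting these equal: −p + 3 = 10p − 6 ⇒ −11p = -9 ⇒ p = 9/11, and the value is (-1)·(9/11) + 3 = 24/11.
For Firm B: with q = P(High), equating Invest's and Hold's payoffs gives −2q + 4 = 9q − 6 ⇒ q = 10/11.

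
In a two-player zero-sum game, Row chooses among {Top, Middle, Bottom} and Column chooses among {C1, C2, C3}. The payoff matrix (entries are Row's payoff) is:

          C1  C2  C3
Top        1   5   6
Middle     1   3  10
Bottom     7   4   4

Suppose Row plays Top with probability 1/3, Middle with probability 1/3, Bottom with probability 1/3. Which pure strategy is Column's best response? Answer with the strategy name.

If Column plays C1, Row's expected payoff is (1/3)·1 + (1/3)·1 + (1/3)·7 = 3.
If Column plays C2, Row's expected payoff is (1/3)·5 + (1/3)·3 + (1/3)·4 = 4.
If Column plays C3, Row's expected payoff is (1/3)·6 + (1/3)·10 + (1/3)·4 = 20/3.
Column minimizes Row's payoff; the smallest is 3, so the best response is C1.

C1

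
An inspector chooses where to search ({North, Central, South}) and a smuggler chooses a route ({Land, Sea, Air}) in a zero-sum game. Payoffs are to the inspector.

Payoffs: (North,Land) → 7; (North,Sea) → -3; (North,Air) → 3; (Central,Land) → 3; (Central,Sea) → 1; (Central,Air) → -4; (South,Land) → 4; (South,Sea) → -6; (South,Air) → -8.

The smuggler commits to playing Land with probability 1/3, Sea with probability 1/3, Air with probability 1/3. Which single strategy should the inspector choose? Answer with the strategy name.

Expected payoff of North: (1/3)·7 + (1/3)·(-3) + (1/3)·3 = 7/3.
Expected payoff of Central: (1/3)·3 + (1/3)·1 + (1/3)·(-4) = 0.
Expected payoff of South: (1/3)·4 + (1/3)·(-6) + (1/3)·(-8) = -10/3.
The largest is 7/3, so the inspector's best response is North.

North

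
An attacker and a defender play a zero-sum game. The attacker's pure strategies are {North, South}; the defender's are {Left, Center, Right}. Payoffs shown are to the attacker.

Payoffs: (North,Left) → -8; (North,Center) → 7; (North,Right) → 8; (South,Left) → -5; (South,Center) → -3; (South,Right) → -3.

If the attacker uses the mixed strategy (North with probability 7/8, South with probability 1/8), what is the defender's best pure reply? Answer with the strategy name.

Left

If the defender plays Left, the attacker's expected payoff is (7/8)·(-8) + (1/8)·(-5) = -61/8.
If the defender plays Center, the attacker's expected payoff is (7/8)·7 + (1/8)·(-3) = 23/4.
If the defender plays Right, the attacker's expected payoff is (7/8)·8 + (1/8)·(-3) = 53/8.
The defender minimizes the attacker's payoff; the smallest is -61/8, so the best response is Left.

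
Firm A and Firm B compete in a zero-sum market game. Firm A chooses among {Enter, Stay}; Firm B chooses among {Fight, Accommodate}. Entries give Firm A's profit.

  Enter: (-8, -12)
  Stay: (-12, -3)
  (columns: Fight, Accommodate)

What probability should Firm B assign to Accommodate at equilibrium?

4/13

Row minima: Enter → -12, Stay → -12; maximin = -12.
Column maxima: Fight → -8, Accommodate → -3; minimax = -8.
-12 ≠ -8, so there is no saddle point; optimal play is mixed.
Let Firm A play Enter with probability p. Expected payoff against Fight: (-8)p + (-12)(1−p) = 4p − 12; against Accommodate: (-12)p + (-3)(1−p) = −9p − 3.
Setting these equal: 4p − 12 = −9p − 3 ⇒ 13p = 9 ⇒ p = 9/13, and the value is (4)·(9/13) − 12 = -120/13.
For Firm B: with q = P(Fight), equating Enter's and Stay's payoffs gives 4q − 12 = −9q − 3 ⇒ q = 9/13.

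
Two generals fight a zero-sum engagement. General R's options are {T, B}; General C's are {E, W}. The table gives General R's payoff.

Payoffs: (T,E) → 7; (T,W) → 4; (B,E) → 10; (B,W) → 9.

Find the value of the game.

9

Row minima: T → 4, B → 9; maximin = 9.
Column maxima: E → 10, W → 9; minimax = 9.
Since maximin = minimax = 9, there is a saddle point and the value is 9.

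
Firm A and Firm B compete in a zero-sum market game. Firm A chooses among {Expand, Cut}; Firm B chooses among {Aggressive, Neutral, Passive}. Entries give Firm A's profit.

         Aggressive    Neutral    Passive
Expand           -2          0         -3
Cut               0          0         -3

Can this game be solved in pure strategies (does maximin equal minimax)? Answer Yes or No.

Row minima: Expand → -3, Cut → -3; maximin = -3.
Column maxima: Aggressive → 0, Neutral → 0, Passive → -3; minimax = -3.
maximin = minimax = -3, so a saddle point exists.

Yes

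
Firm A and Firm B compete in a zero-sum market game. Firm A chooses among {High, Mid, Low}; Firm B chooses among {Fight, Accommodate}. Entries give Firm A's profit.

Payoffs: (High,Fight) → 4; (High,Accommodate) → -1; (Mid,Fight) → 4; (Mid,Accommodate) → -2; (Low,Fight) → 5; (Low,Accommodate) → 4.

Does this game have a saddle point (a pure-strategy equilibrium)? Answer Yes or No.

Row minima: High → -1, Mid → -2, Low → 4; maximin = 4.
Column maxima: Fight → 5, Accommodate → 4; minimax = 4.
maximin = minimax = 4, so a saddle point exists.

Yes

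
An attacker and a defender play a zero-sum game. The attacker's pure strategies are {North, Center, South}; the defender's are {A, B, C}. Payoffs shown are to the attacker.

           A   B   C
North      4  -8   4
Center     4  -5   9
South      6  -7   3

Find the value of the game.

Row minima: North → -8, Center → -5, South → -7; maximin = -5.
Column maxima: A → 6, B → -5, C → 9; minimax = -5.
Since maximin = minimax = -5, there is a saddle point and the value is -5.

-5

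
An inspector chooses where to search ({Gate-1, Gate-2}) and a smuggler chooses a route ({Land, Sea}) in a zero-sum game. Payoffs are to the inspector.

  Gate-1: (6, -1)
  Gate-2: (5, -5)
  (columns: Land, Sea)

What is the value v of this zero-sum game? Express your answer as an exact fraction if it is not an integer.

-1

Row minima: Gate-1 → -1, Gate-2 → -5; maximin = -1.
Column maxima: Land → 6, Sea → -1; minimax = -1.
Since maximin = minimax = -1, there is a saddle point and the value is -1.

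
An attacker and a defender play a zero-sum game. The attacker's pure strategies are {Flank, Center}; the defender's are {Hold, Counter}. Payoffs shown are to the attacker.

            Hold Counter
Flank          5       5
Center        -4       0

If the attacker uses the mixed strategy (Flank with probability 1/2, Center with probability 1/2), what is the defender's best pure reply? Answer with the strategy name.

If the defender plays Hold, the attacker's expected payoff is (1/2)·5 + (1/2)·(-4) = 1/2.
If the defender plays Counter, the attacker's expected payoff is (1/2)·5 + (1/2)·0 = 5/2.
The defender minimizes the attacker's payoff; the smallest is 1/2, so the best response is Hold.

Hold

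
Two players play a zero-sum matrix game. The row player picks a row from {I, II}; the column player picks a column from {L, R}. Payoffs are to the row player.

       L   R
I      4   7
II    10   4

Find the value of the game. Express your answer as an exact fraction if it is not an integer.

6

Row minima: I → 4, II → 4; maximin = 4.
Column maxima: L → 10, R → 7; minimax = 7.
4 ≠ 7, so there is no saddle point; optimal play is mixed.
Let the row player play I with probability p. Expected payoff against L: 4p + 10(1−p) = −6p + 10; against R: 7p + 4(1−p) = 3p + 4.
Setting these equal: −6p + 10 = 3p + 4 ⇒ −9p = -6 ⇒ p = 2/3, and the value is (-6)·(2/3) + 10 = 6.
For the column player: with q = P(L), equating I's and II's payoffs gives −3q + 7 = 6q + 4 ⇒ q = 1/3.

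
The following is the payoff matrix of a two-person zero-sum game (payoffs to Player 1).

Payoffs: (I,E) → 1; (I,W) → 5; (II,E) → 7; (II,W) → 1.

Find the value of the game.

Row minima: I → 1, II → 1; maximin = 1.
Column maxima: E → 7, W → 5; minimax = 5.
1 ≠ 5, so there is no saddle point; optimal play is mixed.
Let Player 1 play I with probability p. Expected payoff against E: 1p + 7(1−p) = −6p + 7; against W: 5p + 1(1−p) = 4p + 1.
Setting these equal: −6p + 7 = 4p + 1 ⇒ −10p = -6 ⇒ p = 3/5, and the value is (-6)·(3/5) + 7 = 17/5.
For Player 2: with q = P(E), equating I's and II's payoffs gives −4q + 5 = 6q + 1 ⇒ q = 2/5.

17/5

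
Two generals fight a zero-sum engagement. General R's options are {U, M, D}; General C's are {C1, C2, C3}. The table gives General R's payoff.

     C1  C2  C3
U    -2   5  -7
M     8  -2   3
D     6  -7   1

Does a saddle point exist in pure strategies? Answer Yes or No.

No

Row minima: U → -7, M → -2, D → -7; maximin = -2.
Column maxima: C1 → 8, C2 → 5, C3 → 3; minimax = 3.
-2 ≠ 3, so no pure-strategy equilibrium exists.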